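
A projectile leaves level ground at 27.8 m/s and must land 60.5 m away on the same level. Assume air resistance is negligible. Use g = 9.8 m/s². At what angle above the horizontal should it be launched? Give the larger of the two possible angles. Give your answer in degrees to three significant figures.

64.9°

From R = (v₀²/g) sin 2θ: sin 2θ = 9.80 × 60.5 / 772.84 = 0.7672.
2θ = 50.10° or 180° − 50.10° = 129.9°, so θ = 25.05° or 64.95°.
The larger angle is 64.95°.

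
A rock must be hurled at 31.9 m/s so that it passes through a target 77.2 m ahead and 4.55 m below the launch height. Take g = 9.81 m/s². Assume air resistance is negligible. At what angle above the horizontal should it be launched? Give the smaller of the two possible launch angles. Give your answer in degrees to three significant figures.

19.9°

Trajectory: y = x tanθ − g x² (1 + tan²θ)/(2v₀²). With x = 77.2, y = −4.55, v₀ = 31.9, g = 9.81:
28.73 tan²θ − 77.2 tanθ + (24.18) = 0.
tanθ = [77.2 ± √(77.2² − 4 × 28.73 × (24.18))] / (2 × 28.73) = (77.2 ± 56.41) / 57.45, giving tanθ = 0.3619 or 2.325.
θ = 19.90° or 66.73°; the smaller is 19.90°.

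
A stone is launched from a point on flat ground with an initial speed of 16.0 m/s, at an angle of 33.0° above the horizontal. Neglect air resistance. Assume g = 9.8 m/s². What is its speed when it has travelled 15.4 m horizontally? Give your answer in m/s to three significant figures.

vₓ = 16.00 cos 33.0° = 13.42 m/s; v_y0 = 16.00 sin 33.0° = 8.714 m/s.
At x = 15.4 m, t = x/vₓ = 15.4/13.42 = 1.148 s.
Vertical velocity there: v_y = v_y0 − g t = 8.714 − 9.80 × 1.148 = −2.533 m/s.
Speed: √(vₓ² + v_y²) = √(13.42² + 2.533²) = 13.66 m/s.

13.7 m/s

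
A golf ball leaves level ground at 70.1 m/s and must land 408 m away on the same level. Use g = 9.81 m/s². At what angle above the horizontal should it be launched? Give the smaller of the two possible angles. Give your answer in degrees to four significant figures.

R = v₀² sin 2θ / g gives sin 2θ = gR/v₀² = 9.81·408/70.1² = 0.8145.
2θ = 54.54° or 180° − 54.54° = 125.5°, so θ = 27.27° or 62.73°.
The smaller angle is 27.27°.

27.27°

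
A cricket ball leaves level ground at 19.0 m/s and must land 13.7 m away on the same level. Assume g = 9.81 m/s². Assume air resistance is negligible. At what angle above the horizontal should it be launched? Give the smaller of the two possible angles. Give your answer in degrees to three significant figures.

From R = (v₀²/g) sin 2θ: sin 2θ = 9.81 × 13.7 / 361.00 = 0.3723.
2θ = 21.86° or 180° − 21.86° = 158.1°, so θ = 10.93° or 79.07°.
The smaller angle is 10.93°.

10.9°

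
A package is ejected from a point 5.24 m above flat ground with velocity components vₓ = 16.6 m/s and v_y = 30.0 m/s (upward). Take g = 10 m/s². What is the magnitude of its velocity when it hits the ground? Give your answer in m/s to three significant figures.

Vertical motion (up positive, ground at y = 0): 5.000 t² − (30.00) t − 5.24 = 0, so t = (30.00 + √(30.00² + 2·10.0·5.24)) / 10.0 = (30.00 + 31.70) / 10.0 = 6.170 s.
Vertical velocity at impact: v_y = v_y0 − g t = 30.00 − 10.0 × 6.170 = −31.70 m/s.
Speed: |v| = √(vₓ² + v_y²) = √(16.60² + 31.70²) = 35.78 m/s.

35.8 m/s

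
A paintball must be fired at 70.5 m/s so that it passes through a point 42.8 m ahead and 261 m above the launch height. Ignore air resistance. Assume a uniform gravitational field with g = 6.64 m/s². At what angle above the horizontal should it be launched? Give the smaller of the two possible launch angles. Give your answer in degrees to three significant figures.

Trajectory: y = x tanθ − g x² (1 + tan²θ)/(2v₀²). With x = 42.8, y = 261, v₀ = 70.5, g = 6.64:
1.224 tan²θ − 42.8 tanθ + (262.2) = 0.
tanθ = [42.8 ± √(42.8² − 4 × 1.224 × (262.2))] / (2 × 1.224) = (42.8 ± 23.42) / 2.447, giving tanθ = 7.920 or 27.06.
θ = 82.80° or 87.88°; the smaller is 82.80°.

82.8°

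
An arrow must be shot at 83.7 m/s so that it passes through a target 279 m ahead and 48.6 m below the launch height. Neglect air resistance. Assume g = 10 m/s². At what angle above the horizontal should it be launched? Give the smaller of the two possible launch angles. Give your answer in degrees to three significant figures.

Trajectory: y = x tanθ − g x² (1 + tan²θ)/(2v₀²). With x = 279, y = −48.6, v₀ = 83.7, g = 10.0:
55.56 tan²θ − 279 tanθ + (6.956) = 0.
tanθ = [279 ± √(279² − 4 × 55.56 × (6.956))] / (2 × 55.56) = (279 ± 276.2) / 111.1, giving tanθ = 0.02506 or 4.997.
θ = 1.435° or 78.68°; the smaller is 1.435°.

1.44°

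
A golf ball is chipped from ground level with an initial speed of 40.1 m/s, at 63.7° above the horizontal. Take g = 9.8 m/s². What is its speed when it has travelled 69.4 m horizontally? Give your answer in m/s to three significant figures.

17.9 m/s

vₓ = 40.10 cos 63.7° = 17.77 m/s; v_y0 = 40.10 sin 63.7° = 35.95 m/s.
x = vₓ t ⇒ t = 69.4/17.77 = 3.906 s.
Vertical velocity there: v_y = v_y0 − g t = 35.95 − 9.80 × 3.906 = −2.331 m/s.
Speed: √(vₓ² + v_y²) = √(17.77² + 2.331²) = 17.92 m/s.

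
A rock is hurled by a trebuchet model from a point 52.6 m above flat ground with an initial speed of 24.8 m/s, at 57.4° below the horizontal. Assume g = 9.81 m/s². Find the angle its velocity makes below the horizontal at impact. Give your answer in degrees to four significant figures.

70.78°

Resolve: vₓ = 24.80 cos 57.4° = 13.36 m/s and v_y0 = −20.89 m/s (downward).
Vertical motion (up positive, ground at y = 0): 4.905 t² − (−20.89) t − 52.6 = 0, so t = (−20.89 + √(20.89² + 2·9.81·52.6)) / 9.81 = (−20.89 + 38.32) / 9.81 = 1.777 s.
At impact: v_y = v_y0 − g t = −38.32 m/s; vₓ = 13.36 m/s.
Angle below horizontal: arctan(|v_y|/vₓ) = arctan(38.32/13.36) = 70.78°.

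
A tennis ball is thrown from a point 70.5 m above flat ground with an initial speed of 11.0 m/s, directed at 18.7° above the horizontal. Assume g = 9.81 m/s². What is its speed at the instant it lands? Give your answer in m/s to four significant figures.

vₓ = 11.00 cos 18.7° = 10.42 m/s; v_y0 = 11.00 sin 18.7° = 3.527 m/s.
With up positive and y = 0 at the ground: y(t) = 70.5 + (3.527) t − 4.905 t². Setting y = 0 and taking the positive root: t = [3.527 + √(3.527² + 2·9.81·70.5)] / 9.81 = (3.527 + 37.36) / 9.81 = 4.168 s.
Vertical velocity at impact: v_y = v_y0 − g t = 3.527 − 9.81 × 4.168 = −37.36 m/s.
Speed: |v| = √(vₓ² + v_y²) = √(10.42² + 37.36²) = 38.78 m/s.

38.78 m/s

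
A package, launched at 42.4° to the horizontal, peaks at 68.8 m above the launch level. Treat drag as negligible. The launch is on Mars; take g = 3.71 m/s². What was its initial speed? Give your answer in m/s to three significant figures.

33.5 m/s

At the peak v_y = 0, so v_y0 = √(2gH) = √(2 × 3.71 × 68.8) = 22.59 m/s.
v_y0 = v₀ sin θ ⇒ v₀ = 22.59 / sin 42.4° = 33.51 m/s.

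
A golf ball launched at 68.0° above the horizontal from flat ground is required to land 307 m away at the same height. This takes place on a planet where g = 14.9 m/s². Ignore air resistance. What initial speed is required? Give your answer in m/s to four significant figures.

81.15 m/s

Level-ground range: R = v₀² sin(2θ)/g, so v₀ = √(gR / sin 2θ).
v₀ = √(14.9 × 307 / sin 136.0°) = √(4574 / 0.6947) = √6585.0 = 81.15 m/s.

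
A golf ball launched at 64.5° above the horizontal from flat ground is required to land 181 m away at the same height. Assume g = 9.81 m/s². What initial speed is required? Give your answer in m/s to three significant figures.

Level-ground range: R = v₀² sin(2θ)/g, so v₀ = √(gR / sin 2θ).
v₀ = √(9.81 × 181 / sin 129.0°) = √(1776 / 0.7771) = √2284.8 = 47.80 m/s.

47.8 m/s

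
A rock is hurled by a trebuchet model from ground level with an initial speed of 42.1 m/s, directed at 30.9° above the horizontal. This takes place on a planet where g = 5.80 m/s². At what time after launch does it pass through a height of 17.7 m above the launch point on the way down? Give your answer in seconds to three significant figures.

6.52 s

Horizontal component vₓ = 42.10 cos 30.9° = 36.12 m/s; vertical v_y0 = 42.10 sin 30.9° = 21.62 m/s.
Set y = v_y0 t − ½ g t² = 17.7: 2.900 t² − 21.62 t + 17.7 = 0.
t = [21.62 ± √(21.62² − 2·5.80·17.7)] / 5.80 = (21.62 ± 16.19) / 5.80, so t = 0.9363 s or t = 6.519 s.
The descending-branch root is 6.519 s.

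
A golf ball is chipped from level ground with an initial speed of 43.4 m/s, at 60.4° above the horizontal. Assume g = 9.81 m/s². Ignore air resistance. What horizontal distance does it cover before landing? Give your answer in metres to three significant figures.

165 m

Resolve: vₓ = 43.40 cos 60.4° = 21.44 m/s and v_y0 = 43.40 sin 60.4° = 37.74 m/s.
Flight time T = 2 v_y0 / g = 7.693 s.
Horizontal distance R = vₓ T = 21.44 × 7.693 = 164.9 m.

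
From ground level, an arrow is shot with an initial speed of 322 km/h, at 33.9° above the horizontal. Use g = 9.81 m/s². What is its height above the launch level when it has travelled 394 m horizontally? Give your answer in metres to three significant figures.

127 m

Convert: 322 km/h = 322/3.6 = 89.44 m/s.
Resolve: vₓ = 89.44 cos 33.9° = 74.24 m/s and v_y0 = 89.44 sin 33.9° = 49.89 m/s.
Time to reach x = 394 m: t = x/vₓ = 394/74.24 = 5.307 s.
Height: y = v_y0 t − ½ g t² = 49.89 × 5.307 − 4.905 × 5.307² = 264.8 − 138.2 = 126.6 m.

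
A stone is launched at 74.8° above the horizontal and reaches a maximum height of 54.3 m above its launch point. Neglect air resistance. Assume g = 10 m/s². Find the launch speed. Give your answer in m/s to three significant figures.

At the peak v_y = 0, so v_y0 = √(2gH) = √(2 × 10.0 × 54.3) = 32.95 m/s.
v_y0 = v₀ sin θ ⇒ v₀ = 32.95 / sin 74.8° = 34.15 m/s.

34.1 m/s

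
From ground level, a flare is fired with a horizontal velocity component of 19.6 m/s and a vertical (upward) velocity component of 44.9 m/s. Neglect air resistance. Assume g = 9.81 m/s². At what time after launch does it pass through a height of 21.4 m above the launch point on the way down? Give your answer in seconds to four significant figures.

Require v_y0 t − ½ g t² = 21.4, i.e. 4.905 t² − 44.90 t + 21.4 = 0.
Quadratic formula: t = (44.90 ± √1596.1) / 9.81 = (44.90 ± 39.95) / 9.81 → t = 0.5044 s or 8.650 s.
The descending-branch root is 8.650 s.

8.650 s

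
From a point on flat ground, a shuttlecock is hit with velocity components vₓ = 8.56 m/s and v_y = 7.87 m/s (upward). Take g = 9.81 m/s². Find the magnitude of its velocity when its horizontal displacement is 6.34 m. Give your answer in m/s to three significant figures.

At x = 6.34 m, t = x/vₓ = 6.34/8.560 = 0.7407 s.
Vertical velocity there: v_y = v_y0 − g t = 7.870 − 9.81 × 0.7407 = 0.6042 m/s.
Speed: √(vₓ² + v_y²) = √(8.560² + 0.6042²) = 8.581 m/s.

8.58 m/s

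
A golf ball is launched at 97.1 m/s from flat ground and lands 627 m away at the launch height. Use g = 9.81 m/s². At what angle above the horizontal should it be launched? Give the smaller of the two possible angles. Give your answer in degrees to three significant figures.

20.4°

Level-ground range R = v₀² sin(2θ)/g ⇒ sin(2θ) = gR/v₀² = 9.81 × 627 / 97.1² = 0.6524.
2θ = 40.72° or 180° − 40.72° = 139.3°, so θ = 20.36° or 69.64°.
The smaller angle is 20.36°.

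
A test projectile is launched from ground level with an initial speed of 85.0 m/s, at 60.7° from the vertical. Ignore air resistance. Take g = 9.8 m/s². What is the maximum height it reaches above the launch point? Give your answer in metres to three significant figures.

Horizontal component vₓ = 85.00 sin 60.7° = 74.13 m/s; vertical v_y0 = 85.00 cos 60.7° = 41.60 m/s.
Peak height H = v_y0² / (2g) = 1730.4 / 19.60 = 88.28 m.

88.3 m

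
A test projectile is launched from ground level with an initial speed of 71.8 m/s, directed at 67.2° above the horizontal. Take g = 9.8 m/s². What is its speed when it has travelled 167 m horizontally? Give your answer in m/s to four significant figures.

Horizontal component vₓ = 71.80 cos 67.2° = 27.82 m/s; vertical v_y0 = 71.80 sin 67.2° = 66.19 m/s.
At x = 167 m, t = x/vₓ = 167/27.82 = 6.002 s.
Vertical velocity there: v_y = v_y0 − g t = 66.19 − 9.80 × 6.002 = 7.369 m/s.
Speed: √(vₓ² + v_y²) = √(27.82² + 7.369²) = 28.78 m/s.

28.78 m/s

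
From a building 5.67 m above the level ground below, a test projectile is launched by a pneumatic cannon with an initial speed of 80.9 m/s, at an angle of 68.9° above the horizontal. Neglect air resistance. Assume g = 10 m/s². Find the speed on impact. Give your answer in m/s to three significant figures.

81.6 m/s

vₓ = 80.90 cos 68.9° = 29.12 m/s; v_y0 = 80.90 sin 68.9° = 75.48 m/s.
The projectile lands when y = 5.67 + (75.48) t − ½·10.0·t² = 0. Positive root: t = (75.48 + √(75.48² + 2·10.0·5.67)) / 10.0 = (75.48 + 76.22) / 10.0 = 15.17 s.
Vertical velocity at impact: v_y = v_y0 − g t = 75.48 − 10.0 × 15.17 = −76.22 m/s.
Speed: |v| = √(vₓ² + v_y²) = √(29.12² + 76.22²) = 81.60 m/s.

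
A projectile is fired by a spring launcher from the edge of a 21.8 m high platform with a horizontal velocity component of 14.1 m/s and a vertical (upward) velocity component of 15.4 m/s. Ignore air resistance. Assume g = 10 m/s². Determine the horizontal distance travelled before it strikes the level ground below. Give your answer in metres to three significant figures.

The projectile lands when y = 21.8 + (15.40) t − ½·10.0·t² = 0. Positive root: t = (15.40 + √(15.40² + 2·10.0·21.8)) / 10.0 = (15.40 + 25.95) / 10.0 = 4.135 s.
Horizontal distance: R = vₓ t = 14.10 × 4.135 = 58.30 m.

58.3 m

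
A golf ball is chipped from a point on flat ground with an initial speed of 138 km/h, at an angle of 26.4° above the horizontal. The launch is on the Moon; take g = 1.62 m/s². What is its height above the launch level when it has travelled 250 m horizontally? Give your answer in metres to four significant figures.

81.16 m

Convert: 138 km/h = 138/3.6 = 38.33 m/s.
Components: vₓ = 38.33 cos 26.4° = 34.34 m/s, v_y0 = 38.33 sin 26.4° = 17.04 m/s.
x = vₓ t ⇒ t = 250/34.34 = 7.281 s.
Height: y = v_y0 t − ½ g t² = 17.04 × 7.281 − 0.8100 × 7.281² = 124.1 − 42.94 = 81.16 m.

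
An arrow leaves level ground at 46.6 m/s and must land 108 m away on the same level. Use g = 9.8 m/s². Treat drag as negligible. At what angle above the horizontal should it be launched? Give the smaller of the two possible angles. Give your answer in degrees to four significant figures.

14.58°

From R = (v₀²/g) sin 2θ: sin 2θ = 9.80 × 108 / 2171.6 = 0.4874.
2θ = 29.17° or 180° − 29.17° = 150.8°, so θ = 14.58° or 75.42°.
The smaller angle is 14.58°.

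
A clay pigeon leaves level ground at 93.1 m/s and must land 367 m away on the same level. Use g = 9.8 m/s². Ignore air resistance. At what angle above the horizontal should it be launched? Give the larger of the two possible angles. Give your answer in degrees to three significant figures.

From R = (v₀²/g) sin 2θ: sin 2θ = 9.80 × 367 / 8667.6 = 0.4149.
2θ = 24.52° or 180° − 24.52° = 155.5°, so θ = 12.26° or 77.74°.
The larger angle is 77.74°.

77.7°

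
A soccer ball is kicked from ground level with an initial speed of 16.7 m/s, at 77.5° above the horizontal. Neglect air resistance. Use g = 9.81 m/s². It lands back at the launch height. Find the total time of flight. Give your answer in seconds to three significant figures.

Horizontal component vₓ = 16.70 cos 77.5° = 3.615 m/s; vertical v_y0 = 16.70 sin 77.5° = 16.30 m/s.
It returns to y = 0 when t = 2 v_y0 / g = 2(16.30)/9.81 = 3.324 s.

3.32 s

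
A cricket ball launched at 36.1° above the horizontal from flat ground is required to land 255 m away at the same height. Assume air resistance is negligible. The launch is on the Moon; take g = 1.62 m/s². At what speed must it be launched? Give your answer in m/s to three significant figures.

Level-ground range: R = v₀² sin(2θ)/g, so v₀ = √(gR / sin 2θ).
v₀ = √(1.62 × 255 / sin 72.20°) = √(413.1 / 0.9521) = √433.87 = 20.83 m/s.

20.8 m/s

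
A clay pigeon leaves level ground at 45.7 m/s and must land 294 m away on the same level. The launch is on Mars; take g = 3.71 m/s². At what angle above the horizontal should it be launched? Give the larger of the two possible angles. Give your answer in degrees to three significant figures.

R = v₀² sin 2θ / g gives sin 2θ = gR/v₀² = 3.71·294/45.7² = 0.5223.
2θ = 31.48° or 180° − 31.48° = 148.5°, so θ = 15.74° or 74.26°.
The larger angle is 74.26°.

74.3°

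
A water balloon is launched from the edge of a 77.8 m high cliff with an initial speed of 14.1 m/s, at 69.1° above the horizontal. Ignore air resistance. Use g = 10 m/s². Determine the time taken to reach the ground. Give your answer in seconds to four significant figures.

Components: vₓ = 14.10 cos 69.1° = 5.030 m/s, v_y0 = 14.10 sin 69.1° = 13.17 m/s.
The projectile lands when y = 77.8 + (13.17) t − ½·10.0·t² = 0. Positive root: t = (13.17 + √(13.17² + 2·10.0·77.8)) / 10.0 = (13.17 + 41.59) / 10.0 = 5.476 s.

5.476 s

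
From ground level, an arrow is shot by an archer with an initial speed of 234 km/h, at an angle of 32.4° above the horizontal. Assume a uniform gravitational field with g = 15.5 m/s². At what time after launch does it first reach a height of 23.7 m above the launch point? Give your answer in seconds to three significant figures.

Convert: 234 km/h = 234/3.6 = 65.00 m/s.
vₓ = 65.00 cos 32.4° = 54.88 m/s; v_y0 = 65.00 sin 32.4° = 34.83 m/s.
Set y = v_y0 t − ½ g t² = 23.7: 7.750 t² − 34.83 t + 23.7 = 0.
t = [34.83 ± √(34.83² − 2·15.5·23.7)] / 15.5 = (34.83 ± 21.87) / 15.5, so t = 0.8360 s or t = 3.658 s.
The first (ascending) time is 0.8360 s.

0.836 s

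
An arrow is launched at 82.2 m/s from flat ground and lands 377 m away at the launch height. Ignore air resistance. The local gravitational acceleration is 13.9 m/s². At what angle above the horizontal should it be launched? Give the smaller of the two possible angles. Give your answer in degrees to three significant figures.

25.4°

R = v₀² sin 2θ / g gives sin 2θ = gR/v₀² = 13.9·377/82.2² = 0.7756.
2θ = 50.86° or 180° − 50.86° = 129.1°, so θ = 25.43° or 64.57°.
The smaller angle is 25.43°.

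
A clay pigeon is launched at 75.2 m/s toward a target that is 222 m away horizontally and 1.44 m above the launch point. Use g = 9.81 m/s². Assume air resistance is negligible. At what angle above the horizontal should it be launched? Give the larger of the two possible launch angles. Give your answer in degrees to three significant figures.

78.7°

Trajectory: y = x tanθ − g x² (1 + tan²θ)/(2v₀²). With x = 222, y = 1.44, v₀ = 75.2, g = 9.81:
42.75 tan²θ − 222 tanθ + (44.19) = 0.
tanθ = [222 ± √(222² − 4 × 42.75 × (44.19))] / (2 × 42.75) = (222 ± 204.3) / 85.49, giving tanθ = 0.2073 or 4.986.
θ = 11.71° or 78.66°; the larger is 78.66°.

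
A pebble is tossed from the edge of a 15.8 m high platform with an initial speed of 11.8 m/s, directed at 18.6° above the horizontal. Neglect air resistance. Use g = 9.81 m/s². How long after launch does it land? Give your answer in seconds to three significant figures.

vₓ = 11.80 cos 18.6° = 11.18 m/s; v_y0 = 11.80 sin 18.6° = 3.764 m/s.
With up positive and y = 0 at the ground: y(t) = 15.8 + (3.764) t − 4.905 t². Setting y = 0 and taking the positive root: t = [3.764 + √(3.764² + 2·9.81·15.8)] / 9.81 = (3.764 + 18.00) / 9.81 = 2.219 s.

2.22 s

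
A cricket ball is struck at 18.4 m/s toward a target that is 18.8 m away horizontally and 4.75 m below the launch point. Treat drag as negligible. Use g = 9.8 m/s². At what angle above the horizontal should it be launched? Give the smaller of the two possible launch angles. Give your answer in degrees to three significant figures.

Trajectory: y = x tanθ − g x² (1 + tan²θ)/(2v₀²). With x = 18.8, y = −4.75, v₀ = 18.4, g = 9.80:
5.115 tan²θ − 18.8 tanθ + (0.3654) = 0.
tanθ = [18.8 ± √(18.8² − 4 × 5.115 × (0.3654))] / (2 × 5.115) = (18.8 ± 18.60) / 10.23, giving tanθ = 0.01954 or 3.656.
θ = 1.119° or 74.70°; the smaller is 1.119°.

1.12°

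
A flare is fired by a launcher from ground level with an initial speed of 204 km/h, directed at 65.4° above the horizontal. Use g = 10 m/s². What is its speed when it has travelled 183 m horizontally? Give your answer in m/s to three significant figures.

35.1 m/s

Convert: 204 km/h = 204/3.6 = 56.67 m/s.
Components: vₓ = 56.67 cos 65.4° = 23.59 m/s, v_y0 = 56.67 sin 65.4° = 51.52 m/s.
Time to reach x = 183 m: t = x/vₓ = 183/23.59 = 7.758 s.
Vertical velocity there: v_y = v_y0 − g t = 51.52 − 10.0 × 7.758 = −26.05 m/s.
Speed: √(vₓ² + v_y²) = √(23.59² + 26.05²) = 35.15 m/s.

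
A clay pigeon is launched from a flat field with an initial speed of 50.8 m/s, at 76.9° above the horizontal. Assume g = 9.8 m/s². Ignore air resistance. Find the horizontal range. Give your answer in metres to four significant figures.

Horizontal component vₓ = 50.80 cos 76.9° = 11.51 m/s; vertical v_y0 = 50.80 sin 76.9° = 49.48 m/s.
Flight time T = 2 v_y0 / g = 10.10 s.
Range: R = vₓ T = 11.51 × 10.10 = 116.3 m.

116.3 m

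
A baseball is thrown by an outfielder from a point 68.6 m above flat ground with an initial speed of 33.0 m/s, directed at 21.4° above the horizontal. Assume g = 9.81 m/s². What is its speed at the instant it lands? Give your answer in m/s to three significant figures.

Resolve: vₓ = 33.00 cos 21.4° = 30.72 m/s and v_y0 = 33.00 sin 21.4° = 12.04 m/s.
Vertical motion (up positive, ground at y = 0): 4.905 t² − (12.04) t − 68.6 = 0, so t = (12.04 + √(12.04² + 2·9.81·68.6)) / 9.81 = (12.04 + 38.61) / 9.81 = 5.163 s.
Vertical velocity at impact: v_y = v_y0 − g t = 12.04 − 9.81 × 5.163 = −38.61 m/s.
Speed: |v| = √(vₓ² + v_y²) = √(30.72² + 38.61²) = 49.35 m/s.

49.3 m/s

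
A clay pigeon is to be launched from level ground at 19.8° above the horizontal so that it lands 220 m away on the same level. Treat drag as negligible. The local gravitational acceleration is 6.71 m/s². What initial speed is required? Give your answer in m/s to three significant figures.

48.1 m/s

On level ground R = v₀² sin 2θ / g ⇒ v₀ = √(gR / sin 2θ).
v₀ = √(6.71 × 220 / sin 39.60°) = √(1476 / 0.6374) = √2315.9 = 48.12 m/s.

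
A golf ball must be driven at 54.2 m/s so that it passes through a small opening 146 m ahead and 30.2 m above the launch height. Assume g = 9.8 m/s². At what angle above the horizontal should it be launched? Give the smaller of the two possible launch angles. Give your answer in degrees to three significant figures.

Trajectory: y = x tanθ − g x² (1 + tan²θ)/(2v₀²). With x = 146, y = 30.2, v₀ = 54.2, g = 9.80:
35.56 tan²θ − 146 tanθ + (65.76) = 0.
tanθ = [146 ± √(146² − 4 × 35.56 × (65.76))] / (2 × 35.56) = (146 ± 109.4) / 71.11, giving tanθ = 0.5150 or 3.591.
θ = 27.25° or 74.44°; the smaller is 27.25°.

27.2°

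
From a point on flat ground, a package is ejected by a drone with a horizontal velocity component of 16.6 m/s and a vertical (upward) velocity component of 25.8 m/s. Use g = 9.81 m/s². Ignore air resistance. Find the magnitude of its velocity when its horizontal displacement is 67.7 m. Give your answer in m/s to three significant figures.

21.9 m/s

x = vₓ t ⇒ t = 67.7/16.60 = 4.078 s.
Vertical velocity there: v_y = v_y0 − g t = 25.80 − 9.81 × 4.078 = −14.21 m/s.
Speed: √(vₓ² + v_y²) = √(16.60² + 14.21²) = 21.85 m/s.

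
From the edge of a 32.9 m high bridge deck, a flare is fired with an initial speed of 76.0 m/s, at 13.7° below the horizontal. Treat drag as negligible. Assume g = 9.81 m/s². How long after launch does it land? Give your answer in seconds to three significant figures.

1.34 s

Horizontal component vₓ = 76.00 cos 13.7° = 73.84 m/s; vertical v_y0 = −18.00 m/s (downward).
The projectile lands when y = 32.9 + (−18.00) t − ½·9.81·t² = 0. Positive root: t = (−18.00 + √(18.00² + 2·9.81·32.9)) / 9.81 = (−18.00 + 31.14) / 9.81 = 1.339 s.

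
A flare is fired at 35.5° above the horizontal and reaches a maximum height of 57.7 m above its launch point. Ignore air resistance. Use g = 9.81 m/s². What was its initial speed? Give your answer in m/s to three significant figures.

At the peak v_y = 0, so v_y0 = √(2gH) = √(2 × 9.81 × 57.7) = 33.65 m/s.
v_y0 = v₀ sin θ ⇒ v₀ = 33.65 / sin 35.5° = 57.94 m/s.

57.9 m/s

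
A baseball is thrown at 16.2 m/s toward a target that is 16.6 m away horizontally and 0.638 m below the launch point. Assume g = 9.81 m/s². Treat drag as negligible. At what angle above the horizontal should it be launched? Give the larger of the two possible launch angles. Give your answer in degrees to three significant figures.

Trajectory: y = x tanθ − g x² (1 + tan²θ)/(2v₀²). With x = 16.6, y = −0.638, v₀ = 16.2, g = 9.81:
5.150 tan²θ − 16.6 tanθ + (4.512) = 0.
tanθ = [16.6 ± √(16.6² − 4 × 5.150 × (4.512))] / (2 × 5.150) = (16.6 ± 13.51) / 10.30, giving tanθ = 0.2997 or 2.923.
θ = 16.68° or 71.12°; the larger is 71.12°.

71.1°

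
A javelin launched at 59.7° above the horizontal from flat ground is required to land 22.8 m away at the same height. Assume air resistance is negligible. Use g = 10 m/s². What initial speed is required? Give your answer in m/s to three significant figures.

16.2 m/s

Level-ground range: R = v₀² sin(2θ)/g, so v₀ = √(gR / sin 2θ).
v₀ = √(10.0 × 22.8 / sin 119.4°) = √(228.0 / 0.8712) = √261.70 = 16.18 m/s.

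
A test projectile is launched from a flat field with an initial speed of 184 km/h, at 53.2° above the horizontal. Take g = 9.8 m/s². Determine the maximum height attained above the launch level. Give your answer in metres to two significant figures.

85 m

Convert: 184 km/h = 184/3.6 = 51.11 m/s.
Horizontal component vₓ = 51.11 cos 53.2° = 30.62 m/s; vertical v_y0 = 51.11 sin 53.2° = 40.93 m/s.
At the apex v_y = 0, so H = v_y0²/(2g) = 40.93²/19.60 = 85.46 m.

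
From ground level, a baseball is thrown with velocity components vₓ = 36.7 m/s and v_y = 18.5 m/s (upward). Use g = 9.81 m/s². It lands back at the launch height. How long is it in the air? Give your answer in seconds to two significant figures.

3.8 s

Landing at launch height ⇒ T = 2 v_y0 / g = 2 × 18.50 / 9.81 = 3.772 s.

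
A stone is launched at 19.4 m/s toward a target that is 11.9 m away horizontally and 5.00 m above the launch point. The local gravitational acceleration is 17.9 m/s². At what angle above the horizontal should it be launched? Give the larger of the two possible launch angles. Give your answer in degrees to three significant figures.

Trajectory: y = x tanθ − g x² (1 + tan²θ)/(2v₀²). With x = 11.9, y = 5.00, v₀ = 19.4, g = 17.9:
3.368 tan²θ − 11.9 tanθ + (8.368) = 0.
tanθ = [11.9 ± √(11.9² − 4 × 3.368 × (8.368))] / (2 × 3.368) = (11.9 ± 5.376) / 6.735, giving tanθ = 0.9687 or 2.565.
θ = 44.09° or 68.70°; the larger is 68.70°.

68.7°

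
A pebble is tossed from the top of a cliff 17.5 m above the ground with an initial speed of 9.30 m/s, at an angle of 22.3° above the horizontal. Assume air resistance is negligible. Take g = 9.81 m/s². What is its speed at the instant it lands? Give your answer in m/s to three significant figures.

20.7 m/s

Resolve: vₓ = 9.300 cos 22.3° = 8.604 m/s and v_y0 = 9.300 sin 22.3° = 3.529 m/s.
Vertical motion (up positive, ground at y = 0): 4.905 t² − (3.529) t − 17.5 = 0, so t = (3.529 + √(3.529² + 2·9.81·17.5)) / 9.81 = (3.529 + 18.86) / 9.81 = 2.283 s.
Vertical velocity at impact: v_y = v_y0 − g t = 3.529 − 9.81 × 2.283 = −18.86 m/s.
Speed: |v| = √(vₓ² + v_y²) = √(8.604² + 18.86²) = 20.73 m/s.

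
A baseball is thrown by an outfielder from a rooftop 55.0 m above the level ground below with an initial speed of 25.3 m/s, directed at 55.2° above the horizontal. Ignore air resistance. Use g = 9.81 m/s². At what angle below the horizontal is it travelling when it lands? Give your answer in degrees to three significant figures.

Horizontal component vₓ = 25.30 cos 55.2° = 14.44 m/s; vertical v_y0 = 25.30 sin 55.2° = 20.78 m/s.
With up positive and y = 0 at the ground: y(t) = 55.0 + (20.78) t − 4.905 t². Setting y = 0 and taking the positive root: t = [20.78 + √(20.78² + 2·9.81·55.0)] / 9.81 = (20.78 + 38.87) / 9.81 = 6.080 s.
At impact: v_y = v_y0 − g t = −38.87 m/s; vₓ = 14.44 m/s.
Angle below horizontal: arctan(|v_y|/vₓ) = arctan(38.87/14.44) = 69.62°.

69.6°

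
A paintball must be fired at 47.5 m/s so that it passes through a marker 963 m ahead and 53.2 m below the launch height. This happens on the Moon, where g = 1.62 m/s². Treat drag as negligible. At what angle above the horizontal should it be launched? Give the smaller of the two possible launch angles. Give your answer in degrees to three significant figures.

Trajectory: y = x tanθ − g x² (1 + tan²θ)/(2v₀²). With x = 963, y = −53.2, v₀ = 47.5, g = 1.62:
332.9 tan²θ − 963 tanθ + (279.7) = 0.
tanθ = [963 ± √(963² − 4 × 332.9 × (279.7))] / (2 × 332.9) = (963 ± 744.9) / 665.9, giving tanθ = 0.3276 or 2.565.
θ = 18.14° or 68.70°; the smaller is 18.14°.

18.1°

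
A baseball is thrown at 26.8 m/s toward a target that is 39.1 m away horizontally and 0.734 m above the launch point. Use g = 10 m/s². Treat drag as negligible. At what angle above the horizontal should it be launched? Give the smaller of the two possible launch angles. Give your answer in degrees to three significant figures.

17.7°

Trajectory: y = x tanθ − g x² (1 + tan²θ)/(2v₀²). With x = 39.1, y = 0.734, v₀ = 26.8, g = 10.0:
10.64 tan²θ − 39.1 tanθ + (11.38) = 0.
tanθ = [39.1 ± √(39.1² − 4 × 10.64 × (11.38))] / (2 × 10.64) = (39.1 ± 32.32) / 21.29, giving tanθ = 0.3186 or 3.355.
θ = 17.67° or 73.40°; the smaller is 17.67°.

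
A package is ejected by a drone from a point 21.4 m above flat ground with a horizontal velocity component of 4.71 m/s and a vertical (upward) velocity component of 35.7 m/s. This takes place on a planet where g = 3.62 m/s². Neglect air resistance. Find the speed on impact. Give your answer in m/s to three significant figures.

38.1 m/s

Vertical motion (up positive, ground at y = 0): 1.810 t² − (35.70) t − 21.4 = 0, so t = (35.70 + √(35.70² + 2·3.62·21.4)) / 3.62 = (35.70 + 37.81) / 3.62 = 20.31 s.
Vertical velocity at impact: v_y = v_y0 − g t = 35.70 − 3.62 × 20.31 = −37.81 m/s.
Speed: |v| = √(vₓ² + v_y²) = √(4.710² + 37.81²) = 38.10 m/s.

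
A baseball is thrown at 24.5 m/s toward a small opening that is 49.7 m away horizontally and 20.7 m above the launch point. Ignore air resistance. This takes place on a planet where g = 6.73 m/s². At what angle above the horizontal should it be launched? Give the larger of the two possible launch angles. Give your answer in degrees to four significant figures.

Trajectory: y = x tanθ − g x² (1 + tan²θ)/(2v₀²). With x = 49.7, y = 20.7, v₀ = 24.5, g = 6.73:
13.85 tan²θ − 49.7 tanθ + (34.55) = 0.
tanθ = [49.7 ± √(49.7² − 4 × 13.85 × (34.55))] / (2 × 13.85) = (49.7 ± 23.59) / 27.69, giving tanθ = 0.9427 or 2.646.
θ = 43.31° or 69.30°; the larger is 69.30°.

69.30°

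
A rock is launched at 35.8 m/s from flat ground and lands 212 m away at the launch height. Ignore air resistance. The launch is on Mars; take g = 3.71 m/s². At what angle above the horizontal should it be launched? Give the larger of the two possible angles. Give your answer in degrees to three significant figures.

R = v₀² sin 2θ / g gives sin 2θ = gR/v₀² = 3.71·212/35.8² = 0.6137.
2θ = 37.86° or 180° − 37.86° = 142.1°, so θ = 18.93° or 71.07°.
The larger angle is 71.07°.

71.1°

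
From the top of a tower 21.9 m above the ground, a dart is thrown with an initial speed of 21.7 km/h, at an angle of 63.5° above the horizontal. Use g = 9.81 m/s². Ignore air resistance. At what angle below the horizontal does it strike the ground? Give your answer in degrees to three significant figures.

82.8°

Convert: 21.7 km/h = 21.7/3.6 = 6.028 m/s.
Horizontal component vₓ = 6.028 cos 63.5° = 2.690 m/s; vertical v_y0 = 6.028 sin 63.5° = 5.394 m/s.
With up positive and y = 0 at the ground: y(t) = 21.9 + (5.394) t − 4.905 t². Setting y = 0 and taking the positive root: t = [5.394 + √(5.394² + 2·9.81·21.9)] / 9.81 = (5.394 + 21.42) / 9.81 = 2.733 s.
At impact: v_y = v_y0 − g t = −21.42 m/s; vₓ = 2.690 m/s.
Angle below horizontal: arctan(|v_y|/vₓ) = arctan(21.42/2.690) = 82.84°.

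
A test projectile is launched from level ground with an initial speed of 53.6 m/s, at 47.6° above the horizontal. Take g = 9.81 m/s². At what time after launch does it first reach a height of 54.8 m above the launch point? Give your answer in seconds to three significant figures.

1.77 s

vₓ = 53.60 cos 47.6° = 36.14 m/s; v_y0 = 53.60 sin 47.6° = 39.58 m/s.
Height y(t) = 39.58 t − 4.905 t² = 54.8 gives 4.905 t² − 39.58 t + 54.8 = 0.
Quadratic formula: t = (39.58 ± √491.50) / 9.81 = (39.58 ± 22.17) / 9.81 → t = 1.775 s or 6.295 s.
The first (ascending) time is 1.775 s.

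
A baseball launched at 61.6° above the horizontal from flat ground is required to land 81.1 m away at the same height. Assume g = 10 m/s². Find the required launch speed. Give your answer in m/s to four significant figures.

Level-ground range: R = v₀² sin(2θ)/g, so v₀ = √(gR / sin 2θ).
v₀ = √(10.0 × 81.1 / sin 123.2°) = √(811.0 / 0.8368) = √969.21 = 31.13 m/s.

31.13 m/s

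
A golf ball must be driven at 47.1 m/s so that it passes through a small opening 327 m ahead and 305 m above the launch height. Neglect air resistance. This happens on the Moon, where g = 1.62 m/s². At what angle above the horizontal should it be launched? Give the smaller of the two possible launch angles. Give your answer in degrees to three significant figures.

Trajectory: y = x tanθ − g x² (1 + tan²θ)/(2v₀²). With x = 327, y = 305, v₀ = 47.1, g = 1.62:
39.04 tan²θ − 327 tanθ + (344.0) = 0.
tanθ = [327 ± √(327² − 4 × 39.04 × (344.0))] / (2 × 39.04) = (327 ± 230.7) / 78.09, giving tanθ = 1.234 or 7.142.
θ = 50.98° or 82.03°; the smaller is 50.98°.

51.0°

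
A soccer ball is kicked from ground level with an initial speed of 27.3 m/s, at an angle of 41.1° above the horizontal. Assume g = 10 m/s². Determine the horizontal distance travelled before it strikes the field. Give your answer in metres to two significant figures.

74 m

Resolve: vₓ = 27.30 cos 41.1° = 20.57 m/s and v_y0 = 27.30 sin 41.1° = 17.95 m/s.
Time aloft: T = 2 v_y0 / g = 2 × 17.95 / 10.0 = 3.589 s.
Range: R = vₓ T = 20.57 × 3.589 = 73.84 m.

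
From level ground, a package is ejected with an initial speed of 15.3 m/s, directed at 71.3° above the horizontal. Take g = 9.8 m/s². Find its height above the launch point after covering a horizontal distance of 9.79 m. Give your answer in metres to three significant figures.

9.41 m

vₓ = 15.30 cos 71.3° = 4.905 m/s; v_y0 = 15.30 sin 71.3° = 14.49 m/s.
Time to reach x = 9.79 m: t = x/vₓ = 9.79/4.905 = 1.996 s.
Height: y = v_y0 t − ½ g t² = 14.49 × 1.996 − 4.900 × 1.996² = 28.92 − 19.52 = 9.406 m.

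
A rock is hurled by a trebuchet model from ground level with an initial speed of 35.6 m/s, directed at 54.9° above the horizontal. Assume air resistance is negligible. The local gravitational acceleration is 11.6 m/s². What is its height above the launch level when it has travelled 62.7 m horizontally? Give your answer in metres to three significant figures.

vₓ = 35.60 cos 54.9° = 20.47 m/s; v_y0 = 35.60 sin 54.9° = 29.13 m/s.
At x = 62.7 m, t = x/vₓ = 62.7/20.47 = 3.063 s.
Height: y = v_y0 t − ½ g t² = 29.13 × 3.063 − 5.800 × 3.063² = 89.21 − 54.42 = 34.80 m.

34.8 m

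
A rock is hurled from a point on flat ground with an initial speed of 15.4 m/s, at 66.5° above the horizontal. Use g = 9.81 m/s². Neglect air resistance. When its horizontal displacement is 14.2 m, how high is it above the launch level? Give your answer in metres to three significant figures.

Components: vₓ = 15.40 cos 66.5° = 6.141 m/s, v_y0 = 15.40 sin 66.5° = 14.12 m/s.
Time to reach x = 14.2 m: t = x/vₓ = 14.2/6.141 = 2.312 s.
Height: y = v_y0 t − ½ g t² = 14.12 × 2.312 − 4.905 × 2.312² = 32.66 − 26.23 = 6.429 m.

6.43 m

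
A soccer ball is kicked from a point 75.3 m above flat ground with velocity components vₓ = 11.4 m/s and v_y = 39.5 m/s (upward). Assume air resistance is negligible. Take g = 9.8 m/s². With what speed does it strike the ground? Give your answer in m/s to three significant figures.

Vertical motion (up positive, ground at y = 0): 4.900 t² − (39.50) t − 75.3 = 0, so t = (39.50 + √(39.50² + 2·9.80·75.3)) / 9.80 = (39.50 + 55.10) / 9.80 = 9.653 s.
Vertical velocity at impact: v_y = v_y0 − g t = 39.50 − 9.80 × 9.653 = −55.10 m/s.
Speed: |v| = √(vₓ² + v_y²) = √(11.40² + 55.10²) = 56.27 m/s.

56.3 m/s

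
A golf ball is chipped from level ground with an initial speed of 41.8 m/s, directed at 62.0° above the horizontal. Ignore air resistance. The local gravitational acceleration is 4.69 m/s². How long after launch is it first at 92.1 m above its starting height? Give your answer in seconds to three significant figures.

3.11 s

Resolve: vₓ = 41.80 cos 62.0° = 19.62 m/s and v_y0 = 41.80 sin 62.0° = 36.91 m/s.
Set y = v_y0 t − ½ g t² = 92.1: 2.345 t² − 36.91 t + 92.1 = 0.
Quadratic formula: t = (36.91 ± √498.24) / 4.69 = (36.91 ± 22.32) / 4.69 → t = 3.110 s or 12.63 s.
The first (ascending) time is 3.110 s.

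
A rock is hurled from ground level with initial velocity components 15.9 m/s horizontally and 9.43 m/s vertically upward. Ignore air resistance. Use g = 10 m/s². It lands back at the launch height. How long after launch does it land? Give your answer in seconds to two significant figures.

1.9 s

It returns to y = 0 when t = 2 v_y0 / g = 2(9.430)/10.0 = 1.886 s.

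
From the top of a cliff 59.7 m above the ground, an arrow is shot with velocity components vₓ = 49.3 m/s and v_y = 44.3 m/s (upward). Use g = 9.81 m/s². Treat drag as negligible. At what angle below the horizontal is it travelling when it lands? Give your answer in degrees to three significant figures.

48.6°

Vertical motion (up positive, ground at y = 0): 4.905 t² − (44.30) t − 59.7 = 0, so t = (44.30 + √(44.30² + 2·9.81·59.7)) / 9.81 = (44.30 + 55.98) / 9.81 = 10.22 s.
At impact: v_y = v_y0 − g t = −55.98 m/s; vₓ = 49.30 m/s.
Angle below horizontal: arctan(|v_y|/vₓ) = arctan(55.98/49.30) = 48.63°.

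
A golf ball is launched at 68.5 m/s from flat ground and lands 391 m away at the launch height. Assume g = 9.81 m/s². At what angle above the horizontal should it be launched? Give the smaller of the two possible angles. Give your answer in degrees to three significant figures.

27.4°

From R = (v₀²/g) sin 2θ: sin 2θ = 9.81 × 391 / 4692.2 = 0.8175.
2θ = 54.83° or 180° − 54.83° = 125.2°, so θ = 27.42° or 62.58°.
The smaller angle is 27.42°.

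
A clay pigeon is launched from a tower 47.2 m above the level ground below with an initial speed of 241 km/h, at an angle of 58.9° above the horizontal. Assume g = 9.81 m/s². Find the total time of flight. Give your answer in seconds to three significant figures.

Convert: 241 km/h = 241/3.6 = 66.94 m/s.
vₓ = 66.94 cos 58.9° = 34.58 m/s; v_y0 = 66.94 sin 58.9° = 57.32 m/s.
The projectile lands when y = 47.2 + (57.32) t − ½·9.81·t² = 0. Positive root: t = (57.32 + √(57.32² + 2·9.81·47.2)) / 9.81 = (57.32 + 64.90) / 9.81 = 12.46 s.

12.5 s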